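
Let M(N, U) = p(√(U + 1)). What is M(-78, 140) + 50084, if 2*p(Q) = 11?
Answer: 100179/2 ≈ 50090.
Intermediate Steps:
p(Q) = 11/2 (p(Q) = (½)*11 = 11/2)
M(N, U) = 11/2
M(-78, 140) + 50084 = 11/2 + 50084 = 100179/2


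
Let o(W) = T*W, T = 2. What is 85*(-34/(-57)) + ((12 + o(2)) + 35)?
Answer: 5797/57 ≈ 101.70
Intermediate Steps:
o(W) = 2*W
85*(-34/(-57)) + ((12 + o(2)) + 35) = 85*(-34/(-57)) + ((12 + 2*2) + 35) = 85*(-34*(-1/57)) + ((12 + 4) + 35) = 85*(34/57) + (16 + 35) = 2890/57 + 51 = 5797/57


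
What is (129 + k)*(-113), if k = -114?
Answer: -1695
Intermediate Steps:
(129 + k)*(-113) = (129 - 114)*(-113) = 15*(-113) = -1695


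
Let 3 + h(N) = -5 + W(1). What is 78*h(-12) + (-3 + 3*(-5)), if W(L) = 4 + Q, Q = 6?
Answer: 138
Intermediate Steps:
W(L) = 10 (W(L) = 4 + 6 = 10)
h(N) = 2 (h(N) = -3 + (-5 + 10) = -3 + 5 = 2)
78*h(-12) + (-3 + 3*(-5)) = 78*2 + (-3 + 3*(-5)) = 156 + (-3 - 15) = 156 - 18 = 138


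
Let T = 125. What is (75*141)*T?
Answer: 1321875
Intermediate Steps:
(75*141)*T = (75*141)*125 = 10575*125 = 1321875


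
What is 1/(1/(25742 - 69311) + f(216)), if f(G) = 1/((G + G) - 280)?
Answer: 6622488/43417 ≈ 152.53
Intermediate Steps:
f(G) = 1/(-280 + 2*G) (f(G) = 1/(2*G - 280) = 1/(-280 + 2*G))
1/(1/(25742 - 69311) + f(216)) = 1/(1/(25742 - 69311) + 1/(2*(-140 + 216))) = 1/(1/(-43569) + (½)/76) = 1/(-1/43569 + (½)*(1/76)) = 1/(-1/43569 + 1/152) = 1/(43417/6622488) = 6622488/43417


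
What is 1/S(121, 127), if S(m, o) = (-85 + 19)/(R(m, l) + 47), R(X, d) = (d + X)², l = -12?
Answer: -1988/11 ≈ -180.73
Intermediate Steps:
R(X, d) = (X + d)²
S(m, o) = -66/(47 + (-12 + m)²) (S(m, o) = (-85 + 19)/((m - 12)² + 47) = -66/((-12 + m)² + 47) = -66/(47 + (-12 + m)²))
1/S(121, 127) = 1/(-66/(47 + (-12 + 121)²)) = 1/(-66/(47 + 109²)) = 1/(-66/(47 + 11881)) = 1/(-66/11928) = 1/(-66*1/11928) = 1/(-11/1988) = -1988/11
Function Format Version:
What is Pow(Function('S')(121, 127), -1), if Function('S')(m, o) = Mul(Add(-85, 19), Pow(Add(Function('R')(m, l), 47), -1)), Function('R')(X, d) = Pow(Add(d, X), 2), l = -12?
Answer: Rational(-1988, 11) ≈ -180.73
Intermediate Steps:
Function('R')(X, d) = Pow(Add(X, d), 2)
Function('S')(m, o) = Mul(-66, Pow(Add(47, Pow(Add(-12, m), 2)), -1)) (Function('S')(m, o) = Mul(Add(-85, 19), Pow(Add(Pow(Add(m, -12), 2), 47), -1)) = Mul(-66, Pow(Add(Pow(Add(-12, m), 2), 47), -1)) = Mul(-66, Pow(Add(47, Pow(Add(-12, m), 2)), -1)))
Pow(Function('S')(121, 127), -1) = Pow(Mul(-66, Pow(Add(47, Pow(Add(-12, 121), 2)), -1)), -1) = Pow(Mul(-66, Pow(Add(47, Pow(109, 2)), -1)), -1) = Pow(Mul(-66, Pow(Add(47, 11881), -1)), -1) = Pow(Mul(-66, Pow(11928, -1)), -1) = Pow(Mul(-66, Rational(1, 11928)), -1) = Pow(Rational(-11, 1988), -1) = Rational(-1988, 11)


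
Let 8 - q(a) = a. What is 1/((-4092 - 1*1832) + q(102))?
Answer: -1/6018 ≈ -0.00016617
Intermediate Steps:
q(a) = 8 - a
1/((-4092 - 1*1832) + q(102)) = 1/((-4092 - 1*1832) + (8 - 1*102)) = 1/((-4092 - 1832) + (8 - 102)) = 1/(-5924 - 94) = 1/(-6018) = -1/6018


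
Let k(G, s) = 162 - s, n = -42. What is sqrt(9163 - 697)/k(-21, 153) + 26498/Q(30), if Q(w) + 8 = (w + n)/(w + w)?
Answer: -132490/41 + sqrt(8466)/9 ≈ -3221.2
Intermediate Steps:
Q(w) = -8 + (-42 + w)/(2*w) (Q(w) = -8 + (w - 42)/(w + w) = -8 + (-42 + w)/((2*w)) = -8 + (-42 + w)*(1/(2*w)) = -8 + (-42 + w)/(2*w))
sqrt(9163 - 697)/k(-21, 153) + 26498/Q(30) = sqrt(9163 - 697)/(162 - 1*153) + 26498/(-15/2 - 21/30) = sqrt(8466)/(162 - 153) + 26498/(-15/2 - 21*1/30) = sqrt(8466)/9 + 26498/(-15/2 - 7/10) = sqrt(8466)*(1/9) + 26498/(-41/5) = sqrt(8466)/9 + 26498*(-5/41) = sqrt(8466)/9 - 132490/41 = -132490/41 + sqrt(8466)/9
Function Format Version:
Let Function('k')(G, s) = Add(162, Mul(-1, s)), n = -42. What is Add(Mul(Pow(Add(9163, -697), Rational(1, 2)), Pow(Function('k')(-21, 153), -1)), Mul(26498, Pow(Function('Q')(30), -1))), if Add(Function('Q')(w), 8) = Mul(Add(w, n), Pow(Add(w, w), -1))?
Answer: Add(Rational(-132490, 41), Mul(Rational(1, 9), Pow(8466, Rational(1, 2)))) ≈ -3221.2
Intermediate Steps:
Function('Q')(w) = Add(-8, Mul(Rational(1, 2), Pow(w, -1), Add(-42, w))) (Function('Q')(w) = Add(-8, Mul(Add(w, -42), Pow(Add(w, w), -1))) = Add(-8, Mul(Add(-42, w), Pow(Mul(2, w), -1))) = Add(-8, Mul(Add(-42, w), Mul(Rational(1, 2), Pow(w, -1)))) = Add(-8, Mul(Rational(1, 2), Pow(w, -1), Add(-42, w))))
Add(Mul(Pow(Add(9163, -697), Rational(1, 2)), Pow(Function('k')(-21, 153), -1)), Mul(26498, Pow(Function('Q')(30), -1))) = Add(Mul(Pow(Add(9163, -697), Rational(1, 2)), Pow(Add(162, Mul(-1, 153)), -1)), Mul(26498, Pow(Add(Rational(-15, 2), Mul(-21, Pow(30, -1))), -1))) = Add(Mul(Pow(8466, Rational(1, 2)), Pow(Add(162, -153), -1)), Mul(26498, Pow(Add(Rational(-15, 2), Mul(-21, Rational(1, 30))), -1))) = Add(Mul(Pow(8466, Rational(1, 2)), Pow(9, -1)), Mul(26498, Pow(Add(Rational(-15, 2), Rational(-7, 10)), -1))) = Add(Mul(Pow(8466, Rational(1, 2)), Rational(1, 9)), Mul(26498, Pow(Rational(-41, 5), -1))) = Add(Mul(Rational(1, 9), Pow(8466, Rational(1, 2))), Mul(26498, Rational(-5, 41))) = Add(Mul(Rational(1, 9), Pow(8466, Rational(1, 2))), Rational(-132490, 41)) = Add(Rational(-132490, 41), Mul(Rational(1, 9), Pow(8466, Rational(1, 2))))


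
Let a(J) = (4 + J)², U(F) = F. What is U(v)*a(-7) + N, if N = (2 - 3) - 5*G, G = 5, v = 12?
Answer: 82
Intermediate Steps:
N = -26 (N = (2 - 3) - 5*5 = -1 - 25 = -26)
U(v)*a(-7) + N = 12*(4 - 7)² - 26 = 12*(-3)² - 26 = 12*9 - 26 = 108 - 26 = 82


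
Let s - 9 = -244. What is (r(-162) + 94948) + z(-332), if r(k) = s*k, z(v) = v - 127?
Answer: 132559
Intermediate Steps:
s = -235 (s = 9 - 244 = -235)
z(v) = -127 + v
r(k) = -235*k
(r(-162) + 94948) + z(-332) = (-235*(-162) + 94948) + (-127 - 332) = (38070 + 94948) - 459 = 133018 - 459 = 132559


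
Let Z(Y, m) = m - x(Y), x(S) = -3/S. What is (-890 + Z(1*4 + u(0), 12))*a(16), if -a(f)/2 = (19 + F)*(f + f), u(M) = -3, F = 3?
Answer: 1232000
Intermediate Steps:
a(f) = -88*f (a(f) = -2*(19 + 3)*(f + f) = -44*2*f = -88*f)
Z(Y, m) = m + 3/Y (Z(Y, m) = m - (-3)/Y = m + 3/Y)
(-890 + Z(1*4 + u(0), 12))*a(16) = (-890 + (12 + 3/(1*4 - 3)))*(-88*16) = (-890 + (12 + 3/(4 - 3)))*(-1408) = (-890 + (12 + 3/1))*(-1408) = (-890 + (12 + 3*1))*(-1408) = (-890 + (12 + 3))*(-1408) = (-890 + 15)*(-1408) = -875*(-1408) = 1232000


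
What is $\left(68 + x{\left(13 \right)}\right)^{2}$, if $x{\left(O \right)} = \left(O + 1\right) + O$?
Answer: $9025$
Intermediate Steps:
$x{\left(O \right)} = 1 + 2 O$ ($x{\left(O \right)} = \left(1 + O\right) + O = 1 + 2 O$)
$\left(68 + x{\left(13 \right)}\right)^{2} = \left(68 + \left(1 + 2 \cdot 13\right)\right)^{2} = \left(68 + \left(1 + 26\right)\right)^{2} = \left(68 + 27\right)^{2} = 95^{2} = 9025$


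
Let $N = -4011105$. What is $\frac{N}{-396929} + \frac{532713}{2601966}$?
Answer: $\frac{3549402690269}{344265254138} \approx 10.31$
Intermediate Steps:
$\frac{N}{-396929} + \frac{532713}{2601966} = - \frac{4011105}{-396929} + \frac{532713}{2601966} = \left(-4011105\right) \left(- \frac{1}{396929}\right) + 532713 \cdot \frac{1}{2601966} = \frac{4011105}{396929} + \frac{177571}{867322} = \frac{3549402690269}{344265254138}$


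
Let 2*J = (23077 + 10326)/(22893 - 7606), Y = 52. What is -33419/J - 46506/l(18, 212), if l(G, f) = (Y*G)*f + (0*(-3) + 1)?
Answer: -202750968463016/6628257499 ≈ -30589.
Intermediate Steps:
J = 33403/30574 (J = ((23077 + 10326)/(22893 - 7606))/2 = (33403/15287)/2 = (33403*(1/15287))/2 = (½)*(33403/15287) = 33403/30574 ≈ 1.0925)
l(G, f) = 1 + 52*G*f (l(G, f) = (52*G)*f + (0*(-3) + 1) = 52*G*f + (0 + 1) = 52*G*f + 1 = 1 + 52*G*f)
-33419/J - 46506/l(18, 212) = -33419/33403/30574 - 46506/(1 + 52*18*212) = -33419*30574/33403 - 46506/(1 + 198432) = -1021752506/33403 - 46506/198433 = -202750968463016/6628257499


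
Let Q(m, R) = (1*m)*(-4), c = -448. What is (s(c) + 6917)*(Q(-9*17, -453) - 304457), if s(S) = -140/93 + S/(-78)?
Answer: -847502400855/403 ≈ -2.1030e+9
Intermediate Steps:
s(S) = -140/93 - S/78 (s(S) = -140*1/93 + S*(-1/78) = -140/93 - S/78)
Q(m, R) = -4*m (Q(m, R) = m*(-4) = -4*m)
(s(c) + 6917)*(Q(-9*17, -453) - 304457) = ((-140/93 - 1/78*(-448)) + 6917)*(-(-36)*17 - 304457) = ((-140/93 + 224/39) + 6917)*(-4*(-153) - 304457) = (1708/403 + 6917)*(612 - 304457) = (2789259/403)*(-303845) = -847502400855/403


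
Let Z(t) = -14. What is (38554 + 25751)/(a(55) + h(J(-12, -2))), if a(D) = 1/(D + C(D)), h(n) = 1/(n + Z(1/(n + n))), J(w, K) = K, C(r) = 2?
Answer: -58646160/41 ≈ -1.4304e+6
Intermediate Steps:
h(n) = 1/(-14 + n) (h(n) = 1/(n - 14) = 1/(-14 + n))
a(D) = 1/(2 + D) (a(D) = 1/(D + 2) = 1/(2 + D))
(38554 + 25751)/(a(55) + h(J(-12, -2))) = (38554 + 25751)/(1/(2 + 55) + 1/(-14 - 2)) = 64305/(1/57 + 1/(-16)) = 64305/(1/57 - 1/16) = 64305/(-41/912) = 64305*(-912/41) = -58646160/41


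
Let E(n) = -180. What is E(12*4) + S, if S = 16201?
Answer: 16021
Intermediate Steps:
E(12*4) + S = -180 + 16201 = 16021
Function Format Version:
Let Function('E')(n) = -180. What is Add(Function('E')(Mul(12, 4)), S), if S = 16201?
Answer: 16021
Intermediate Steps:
Add(Function('E')(Mul(12, 4)), S) = Add(-180, 16201) = 16021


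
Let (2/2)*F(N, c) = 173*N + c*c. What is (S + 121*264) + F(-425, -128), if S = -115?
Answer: -25312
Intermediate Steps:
F(N, c) = c² + 173*N (F(N, c) = 173*N + c*c = 173*N + c² = c² + 173*N)
(S + 121*264) + F(-425, -128) = (-115 + 121*264) + ((-128)² + 173*(-425)) = (-115 + 31944) + (16384 - 73525) = 31829 - 57141 = -25312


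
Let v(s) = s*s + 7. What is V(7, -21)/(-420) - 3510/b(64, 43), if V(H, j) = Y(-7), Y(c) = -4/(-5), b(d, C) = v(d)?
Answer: -1846853/2154075 ≈ -0.85738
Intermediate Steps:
v(s) = 7 + s² (v(s) = s² + 7 = 7 + s²)
b(d, C) = 7 + d²
Y(c) = ⅘ (Y(c) = -4*(-⅕) = ⅘)
V(H, j) = ⅘
V(7, -21)/(-420) - 3510/b(64, 43) = (⅘)/(-420) - 3510/(7 + 64²) = (⅘)*(-1/420) - 3510/(7 + 4096) = -1/525 - 3510/4103 = -1846853/2154075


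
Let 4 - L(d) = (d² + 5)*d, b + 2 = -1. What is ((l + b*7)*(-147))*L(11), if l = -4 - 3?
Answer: -5688312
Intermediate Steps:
l = -7
b = -3 (b = -2 - 1 = -3)
L(d) = 4 - d*(5 + d²) (L(d) = 4 - (d² + 5)*d = 4 - (5 + d²)*d = 4 - d*(5 + d²))
((l + b*7)*(-147))*L(11) = ((-7 - 3*7)*(-147))*(4 - 1*11³ - 5*11) = ((-7 - 21)*(-147))*(4 - 1*1331 - 55) = (-28*(-147))*(4 - 1331 - 55) = 4116*(-1382) = -5688312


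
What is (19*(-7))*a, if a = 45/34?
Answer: -5985/34 ≈ -176.03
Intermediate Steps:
a = 45/34 (a = 45*(1/34) = 45/34 ≈ 1.3235)
(19*(-7))*a = (19*(-7))*(45/34) = -133*45/34 = -5985/34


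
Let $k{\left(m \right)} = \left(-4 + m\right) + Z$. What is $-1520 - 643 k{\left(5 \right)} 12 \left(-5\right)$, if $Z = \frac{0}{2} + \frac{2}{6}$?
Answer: $49920$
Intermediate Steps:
$Z = \frac{1}{3}$ ($Z = 0 \cdot \frac{1}{2} + 2 \cdot \frac{1}{6} = 0 + \frac{1}{3} = \frac{1}{3} \approx 0.33333$)
$k{\left(m \right)} = - \frac{11}{3} + m$ ($k{\left(m \right)} = \left(-4 + m\right) + \frac{1}{3} = - \frac{11}{3} + m$)
$-1520 - 643 k{\left(5 \right)} 12 \left(-5\right) = -1520 - 643 \left(- \frac{11}{3} + 5\right) 12 \left(-5\right) = -1520 - 643 \cdot \frac{4}{3} \cdot 12 \left(-5\right) = -1520 - 643 \cdot 16 \left(-5\right) = -1520 - -51440 = -1520 + 51440 = 49920$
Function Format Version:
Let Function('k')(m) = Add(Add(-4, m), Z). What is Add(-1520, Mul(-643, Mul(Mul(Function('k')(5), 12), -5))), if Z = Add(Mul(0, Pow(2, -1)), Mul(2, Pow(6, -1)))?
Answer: 49920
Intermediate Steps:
Z = Rational(1, 3) (Z = Add(Mul(0, Rational(1, 2)), Mul(2, Rational(1, 6))) = Add(0, Rational(1, 3)) = Rational(1, 3) ≈ 0.33333)
Function('k')(m) = Add(Rational(-11, 3), m) (Function('k')(m) = Add(Add(-4, m), Rational(1, 3)) = Add(Rational(-11, 3), m))
Add(-1520, Mul(-643, Mul(Mul(Function('k')(5), 12), -5))) = Add(-1520, Mul(-643, Mul(Mul(Add(Rational(-11, 3), 5), 12), -5))) = Add(-1520, Mul(-643, Mul(Mul(Rational(4, 3), 12), -5))) = Add(-1520, Mul(-643, Mul(16, -5))) = Add(-1520, Mul(-643, -80)) = Add(-1520, 51440) = 49920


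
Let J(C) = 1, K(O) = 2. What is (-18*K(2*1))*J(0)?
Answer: -36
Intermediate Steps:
(-18*K(2*1))*J(0) = -18*2*1 = -36*1 = -36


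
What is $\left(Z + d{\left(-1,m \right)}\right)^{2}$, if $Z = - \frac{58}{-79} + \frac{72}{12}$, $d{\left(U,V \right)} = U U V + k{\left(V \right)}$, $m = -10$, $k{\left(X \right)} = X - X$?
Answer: $\frac{66564}{6241} \approx 10.666$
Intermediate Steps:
$k{\left(X \right)} = 0$
$d{\left(U,V \right)} = V U^{2}$ ($d{\left(U,V \right)} = U U V + 0 = U^{2} V + 0 = V U^{2} + 0 = V U^{2}$)
$Z = \frac{532}{79}$ ($Z = \left(-58\right) \left(- \frac{1}{79}\right) + 72 \cdot \frac{1}{12} = \frac{58}{79} + 6 = \frac{532}{79} \approx 6.7342$)
$\left(Z + d{\left(-1,m \right)}\right)^{2} = \left(\frac{532}{79} - 10 \left(-1\right)^{2}\right)^{2} = \left(\frac{532}{79} - 10\right)^{2} = \left(- \frac{258}{79}\right)^{2} = \frac{66564}{6241}$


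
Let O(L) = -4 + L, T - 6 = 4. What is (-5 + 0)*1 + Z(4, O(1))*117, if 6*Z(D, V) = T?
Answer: 190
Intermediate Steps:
T = 10 (T = 6 + 4 = 10)
Z(D, V) = 5/3 (Z(D, V) = (1/6)*10 = 5/3)
(-5 + 0)*1 + Z(4, O(1))*117 = (-5 + 0)*1 + (5/3)*117 = -5*1 + 195 = -5 + 195 = 190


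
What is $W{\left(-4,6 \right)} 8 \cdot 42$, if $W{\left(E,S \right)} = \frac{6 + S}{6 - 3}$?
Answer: $1344$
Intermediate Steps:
$W{\left(E,S \right)} = 2 + \frac{S}{3}$ ($W{\left(E,S \right)} = \frac{6 + S}{3} = \left(6 + S\right) \frac{1}{3} = 2 + \frac{S}{3}$)
$W{\left(-4,6 \right)} 8 \cdot 42 = \left(2 + \frac{1}{3} \cdot 6\right) 8 \cdot 42 = \left(2 + 2\right) 8 \cdot 42 = 4 \cdot 8 \cdot 42 = 32 \cdot 42 = 1344$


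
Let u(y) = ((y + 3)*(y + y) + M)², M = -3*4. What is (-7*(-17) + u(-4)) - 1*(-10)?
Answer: 145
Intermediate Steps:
M = -12
u(y) = (-12 + 2*y*(3 + y))² (u(y) = ((y + 3)*(y + y) - 12)² = ((3 + y)*(2*y) - 12)² = (2*y*(3 + y) - 12)² = (-12 + 2*y*(3 + y))²)
(-7*(-17) + u(-4)) - 1*(-10) = (-7*(-17) + 4*(-6 + (-4)² + 3*(-4))²) - 1*(-10) = (119 + 4*(-6 + 16 - 12)²) + 10 = (119 + 4*(-2)²) + 10 = (119 + 4*4) + 10 = (119 + 16) + 10 = 135 + 10 = 145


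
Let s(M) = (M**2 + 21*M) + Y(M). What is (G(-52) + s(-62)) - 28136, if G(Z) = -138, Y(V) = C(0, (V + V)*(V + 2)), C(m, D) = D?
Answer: -18292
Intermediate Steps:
Y(V) = 2*V*(2 + V) (Y(V) = (V + V)*(V + 2) = (2*V)*(2 + V) = 2*V*(2 + V))
s(M) = M**2 + 21*M + 2*M*(2 + M) (s(M) = (M**2 + 21*M) + 2*M*(2 + M) = M**2 + 21*M + 2*M*(2 + M))
(G(-52) + s(-62)) - 28136 = (-138 - 62*(25 + 3*(-62))) - 28136 = (-138 - 62*(25 - 186)) - 28136 = (-138 - 62*(-161)) - 28136 = (-138 + 9982) - 28136 = 9844 - 28136 = -18292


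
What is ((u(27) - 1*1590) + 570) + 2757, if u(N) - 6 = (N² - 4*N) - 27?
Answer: 2337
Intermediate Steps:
u(N) = -21 + N² - 4*N (u(N) = 6 + ((N² - 4*N) - 27) = 6 + (-27 + N² - 4*N) = -21 + N² - 4*N)
((u(27) - 1*1590) + 570) + 2757 = (((-21 + 27² - 4*27) - 1*1590) + 570) + 2757 = (((-21 + 729 - 108) - 1590) + 570) + 2757 = ((600 - 1590) + 570) + 2757 = (-990 + 570) + 2757 = -420 + 2757 = 2337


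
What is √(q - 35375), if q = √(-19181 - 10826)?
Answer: √(-35375 + I*√30007) ≈ 0.4605 + 188.08*I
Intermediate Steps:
q = I*√30007 (q = √(-30007) = I*√30007 ≈ 173.23*I)
√(q - 35375) = √(I*√30007 - 35375) = √(-35375 + I*√30007)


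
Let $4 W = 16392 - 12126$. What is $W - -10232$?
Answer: $\frac{22597}{2} \approx 11299.0$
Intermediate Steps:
$W = \frac{2133}{2}$ ($W = \frac{16392 - 12126}{4} = \frac{1}{4} \cdot 4266 = \frac{2133}{2} \approx 1066.5$)
$W - -10232 = \frac{2133}{2} - -10232 = \frac{2133}{2} + 10232 = \frac{22597}{2}$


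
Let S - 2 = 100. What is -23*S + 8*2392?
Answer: 16790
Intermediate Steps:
S = 102 (S = 2 + 100 = 102)
-23*S + 8*2392 = -23*102 + 8*2392 = -2346 + 19136 = 16790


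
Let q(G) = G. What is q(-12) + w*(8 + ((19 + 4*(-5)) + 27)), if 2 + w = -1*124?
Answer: -4296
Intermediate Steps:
w = -126 (w = -2 - 1*124 = -2 - 124 = -126)
q(-12) + w*(8 + ((19 + 4*(-5)) + 27)) = -12 - 126*(8 + ((19 + 4*(-5)) + 27)) = -12 - 126*(8 + ((19 - 20) + 27)) = -12 - 126*(8 + (-1 + 27)) = -12 - 126*(8 + 26) = -12 - 126*34 = -12 - 4284 = -4296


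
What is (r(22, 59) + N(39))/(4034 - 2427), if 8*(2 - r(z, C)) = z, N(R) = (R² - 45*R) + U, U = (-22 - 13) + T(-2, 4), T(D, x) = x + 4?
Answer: -1047/6428 ≈ -0.16288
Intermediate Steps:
T(D, x) = 4 + x
U = -27 (U = (-22 - 13) + (4 + 4) = -35 + 8 = -27)
N(R) = -27 + R² - 45*R (N(R) = (R² - 45*R) - 27 = -27 + R² - 45*R)
r(z, C) = 2 - z/8
(r(22, 59) + N(39))/(4034 - 2427) = ((2 - ⅛*22) + (-27 + 39² - 45*39))/(4034 - 2427) = ((2 - 11/4) + (-27 + 1521 - 1755))/1607 = (-¾ - 261)*(1/1607) = -1047/4*1/1607 = -1047/6428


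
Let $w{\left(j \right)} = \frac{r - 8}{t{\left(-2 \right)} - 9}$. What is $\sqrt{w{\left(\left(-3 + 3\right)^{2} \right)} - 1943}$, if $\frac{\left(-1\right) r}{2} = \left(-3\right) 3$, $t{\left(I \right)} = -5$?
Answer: $\frac{i \sqrt{95242}}{7} \approx 44.088 i$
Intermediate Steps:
$r = 18$ ($r = - 2 \left(\left(-3\right) 3\right) = \left(-2\right) \left(-9\right) = 18$)
$w{\left(j \right)} = - \frac{5}{7}$ ($w{\left(j \right)} = \frac{18 - 8}{-5 - 9} = \frac{10}{-14} = 10 \left(- \frac{1}{14}\right) = - \frac{5}{7}$)
$\sqrt{w{\left(\left(-3 + 3\right)^{2} \right)} - 1943} = \sqrt{- \frac{5}{7} - 1943} = \sqrt{- \frac{13606}{7}} = \frac{i \sqrt{95242}}{7}$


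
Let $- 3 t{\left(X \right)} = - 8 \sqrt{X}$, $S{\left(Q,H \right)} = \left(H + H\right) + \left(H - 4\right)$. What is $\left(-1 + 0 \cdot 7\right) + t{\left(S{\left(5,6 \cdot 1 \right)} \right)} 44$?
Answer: $-1 + \frac{352 \sqrt{14}}{3} \approx 438.02$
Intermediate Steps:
$S{\left(Q,H \right)} = -4 + 3 H$ ($S{\left(Q,H \right)} = 2 H + \left(H - 4\right) = 2 H + \left(-4 + H\right) = -4 + 3 H$)
$t{\left(X \right)} = \frac{8 \sqrt{X}}{3}$ ($t{\left(X \right)} = - \frac{\left(-8\right) \sqrt{X}}{3} = \frac{8 \sqrt{X}}{3}$)
$\left(-1 + 0 \cdot 7\right) + t{\left(S{\left(5,6 \cdot 1 \right)} \right)} 44 = \left(-1 + 0 \cdot 7\right) + \frac{8 \sqrt{-4 + 3 \cdot 6 \cdot 1}}{3} \cdot 44 = \left(-1 + 0\right) + \frac{8 \sqrt{-4 + 3 \cdot 6}}{3} \cdot 44 = -1 + \frac{8 \sqrt{-4 + 18}}{3} \cdot 44 = -1 + \frac{8 \sqrt{14}}{3} \cdot 44 = -1 + \frac{352 \sqrt{14}}{3}$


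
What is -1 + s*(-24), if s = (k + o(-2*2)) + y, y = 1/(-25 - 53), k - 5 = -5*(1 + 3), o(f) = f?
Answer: 5919/13 ≈ 455.31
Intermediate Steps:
k = -15 (k = 5 - 5*(1 + 3) = 5 - 5*4 = 5 - 20 = -15)
y = -1/78 (y = 1/(-78) = -1/78 ≈ -0.012821)
s = -1483/78 (s = (-15 - 2*2) - 1/78 = (-15 - 4) - 1/78 = -19 - 1/78 = -1483/78 ≈ -19.013)
-1 + s*(-24) = -1 - 1483/78*(-24) = -1 + 5932/13 = 5919/13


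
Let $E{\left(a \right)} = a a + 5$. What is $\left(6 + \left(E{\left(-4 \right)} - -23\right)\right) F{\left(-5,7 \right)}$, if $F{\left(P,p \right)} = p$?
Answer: $350$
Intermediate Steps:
$E{\left(a \right)} = 5 + a^{2}$ ($E{\left(a \right)} = a^{2} + 5 = 5 + a^{2}$)
$\left(6 + \left(E{\left(-4 \right)} - -23\right)\right) F{\left(-5,7 \right)} = \left(6 + \left(\left(5 + \left(-4\right)^{2}\right) - -23\right)\right) 7 = \left(6 + \left(\left(5 + 16\right) + 23\right)\right) 7 = \left(6 + \left(21 + 23\right)\right) 7 = \left(6 + 44\right) 7 = 50 \cdot 7 = 350$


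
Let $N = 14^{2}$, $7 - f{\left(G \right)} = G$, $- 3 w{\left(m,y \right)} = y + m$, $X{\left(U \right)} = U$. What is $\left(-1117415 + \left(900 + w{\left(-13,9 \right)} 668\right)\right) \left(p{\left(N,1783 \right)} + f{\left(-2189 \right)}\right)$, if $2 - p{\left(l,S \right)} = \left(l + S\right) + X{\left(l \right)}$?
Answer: $- \frac{76978079}{3} \approx -2.5659 \cdot 10^{7}$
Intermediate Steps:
$w{\left(m,y \right)} = - \frac{m}{3} - \frac{y}{3}$ ($w{\left(m,y \right)} = - \frac{y + m}{3} = - \frac{m + y}{3} = - \frac{m}{3} - \frac{y}{3}$)
$f{\left(G \right)} = 7 - G$
$N = 196$
$p{\left(l,S \right)} = 2 - S - 2 l$ ($p{\left(l,S \right)} = 2 - \left(\left(l + S\right) + l\right) = 2 - \left(\left(S + l\right) + l\right) = 2 - \left(S + 2 l\right) = 2 - S - 2 l$)
$\left(-1117415 + \left(900 + w{\left(-13,9 \right)} 668\right)\right) \left(p{\left(N,1783 \right)} + f{\left(-2189 \right)}\right) = \left(-1117415 + \left(900 + \left(\left(- \frac{1}{3}\right) \left(-13\right) - 3\right) 668\right)\right) \left(\left(2 - 1783 - 392\right) + \left(7 - -2189\right)\right) = \left(-1117415 + \left(900 + \left(\frac{13}{3} - 3\right) 668\right)\right) \left(\left(2 - 1783 - 392\right) + \left(7 + 2189\right)\right) = \left(-1117415 + \left(900 + \frac{4}{3} \cdot 668\right)\right) \left(-2173 + 2196\right) = \left(-1117415 + \left(900 + \frac{2672}{3}\right)\right) 23 = \left(-1117415 + \frac{5372}{3}\right) 23 = \left(- \frac{3346873}{3}\right) 23 = - \frac{76978079}{3}$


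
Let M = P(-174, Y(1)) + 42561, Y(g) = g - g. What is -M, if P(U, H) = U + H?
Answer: -42387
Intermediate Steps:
Y(g) = 0
P(U, H) = H + U
M = 42387 (M = (0 - 174) + 42561 = -174 + 42561 = 42387)
-M = -1*42387 = -42387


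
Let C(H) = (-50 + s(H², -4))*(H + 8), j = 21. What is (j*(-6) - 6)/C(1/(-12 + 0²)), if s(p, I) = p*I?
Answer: 57024/171095 ≈ 0.33329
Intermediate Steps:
s(p, I) = I*p
C(H) = (-50 - 4*H²)*(8 + H) (C(H) = (-50 - 4*H²)*(H + 8) = (-50 - 4*H²)*(8 + H))
(j*(-6) - 6)/C(1/(-12 + 0²)) = (21*(-6) - 6)/(-400 - 50/(-12 + 0²) - 32/(-12 + 0²)² - 4/(-12 + 0²)³) = (-126 - 6)/(-400 - 50/(-12 + 0) - 32/(-12 + 0)² - 4/(-12 + 0)³) = -132/(-400 - 50/(-12) - 32*(1/(-12))² - 4*(1/(-12))³) = -132/(-400 - 50*(-1/12) - 32*(-1/12)² - 4*(-1/12)³) = -132/(-400 + 25/6 - 32*1/144 - 4*(-1/1728)) = -132/(-400 + 25/6 - 2/9 + 1/432) = -132/(-171095/432) = -132*(-432/171095) = 57024/171095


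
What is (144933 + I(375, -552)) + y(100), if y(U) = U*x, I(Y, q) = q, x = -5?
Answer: 143881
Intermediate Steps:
y(U) = -5*U (y(U) = U*(-5) = -5*U)
(144933 + I(375, -552)) + y(100) = (144933 - 552) - 5*100 = 144381 - 500 = 143881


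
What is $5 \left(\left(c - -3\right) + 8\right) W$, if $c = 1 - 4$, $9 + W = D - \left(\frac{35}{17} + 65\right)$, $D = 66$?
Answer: $- \frac{6840}{17} \approx -402.35$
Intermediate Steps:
$W = - \frac{171}{17}$ ($W = -9 + \left(66 - \left(\frac{35}{17} + 65\right)\right) = -9 + \left(66 - \frac{1140}{17}\right) = -9 - \frac{18}{17} = - \frac{171}{17} \approx -10.059$)
$c = -3$ ($c = 1 - 4 = -3$)
$5 \left(\left(c - -3\right) + 8\right) W = 5 \left(\left(-3 - -3\right) + 8\right) \left(- \frac{171}{17}\right) = 5 \left(\left(-3 + 3\right) + 8\right) \left(- \frac{171}{17}\right) = 5 \left(0 + 8\right) \left(- \frac{171}{17}\right) = 5 \cdot 8 \left(- \frac{171}{17}\right) = 40 \left(- \frac{171}{17}\right) = - \frac{6840}{17}$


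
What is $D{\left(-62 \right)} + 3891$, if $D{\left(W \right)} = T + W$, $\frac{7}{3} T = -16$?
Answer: $\frac{26755}{7} \approx 3822.1$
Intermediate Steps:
$T = - \frac{48}{7}$ ($T = \frac{3}{7} \left(-16\right) = - \frac{48}{7} \approx -6.8571$)
$D{\left(W \right)} = - \frac{48}{7} + W$
$D{\left(-62 \right)} + 3891 = \left(- \frac{48}{7} - 62\right) + 3891 = - \frac{482}{7} + 3891 = \frac{26755}{7}$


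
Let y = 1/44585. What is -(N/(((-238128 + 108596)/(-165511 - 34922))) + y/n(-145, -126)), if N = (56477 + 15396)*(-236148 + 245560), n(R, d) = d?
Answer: -14647816497473957099/13993715610 ≈ -1.0467e+9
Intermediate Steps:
y = 1/44585 ≈ 2.2429e-5
N = 676468676 (N = 71873*9412 = 676468676)
-(N/(((-238128 + 108596)/(-165511 - 34922))) + y/n(-145, -126)) = -(676468676/(((-238128 + 108596)/(-165511 - 34922))) + (1/44585)/(-126)) = -(676468676/((-129532/(-200433))) + (1/44585)*(-1/126)) = -(676468676/((-129532*(-1/200433))) - 1/5617710) = -(676468676/(129532/200433) - 1/5617710) = -(676468676*(200433/129532) - 1/5617710) = -(2607435502629/2491 - 1/5617710) = -1*14647816497473957099/13993715610 = -14647816497473957099/13993715610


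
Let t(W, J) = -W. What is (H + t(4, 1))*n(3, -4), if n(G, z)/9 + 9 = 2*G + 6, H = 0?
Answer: -108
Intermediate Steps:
n(G, z) = -27 + 18*G (n(G, z) = -81 + 9*(2*G + 6) = -81 + 9*(6 + 2*G) = -81 + (54 + 18*G) = -27 + 18*G)
(H + t(4, 1))*n(3, -4) = (0 - 1*4)*(-27 + 18*3) = (0 - 4)*(-27 + 54) = -4*27 = -108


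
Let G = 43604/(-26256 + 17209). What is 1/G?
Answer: -9047/43604 ≈ -0.20748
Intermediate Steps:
G = -43604/9047 (G = 43604/(-9047) = 43604*(-1/9047) = -43604/9047 ≈ -4.8197)
1/G = 1/(-43604/9047) = -9047/43604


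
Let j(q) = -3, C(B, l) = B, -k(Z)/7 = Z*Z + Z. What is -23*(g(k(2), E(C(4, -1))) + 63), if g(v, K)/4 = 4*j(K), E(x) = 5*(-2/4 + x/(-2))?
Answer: -345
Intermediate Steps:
k(Z) = -7*Z - 7*Z² (k(Z) = -7*(Z*Z + Z) = -7*(Z² + Z) = -7*(Z + Z²) = -7*Z - 7*Z²)
E(x) = -5/2 - 5*x/2 (E(x) = 5*(-2*¼ + x*(-½)) = 5*(-½ - x/2) = -5/2 - 5*x/2)
g(v, K) = -48 (g(v, K) = 4*(4*(-3)) = 4*(-12) = -48)
-23*(g(k(2), E(C(4, -1))) + 63) = -23*(-48 + 63) = -23*15 = -345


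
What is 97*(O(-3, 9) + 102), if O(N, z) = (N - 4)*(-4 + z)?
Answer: 6499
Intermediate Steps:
O(N, z) = (-4 + N)*(-4 + z)
97*(O(-3, 9) + 102) = 97*((16 - 4*(-3) - 4*9 - 3*9) + 102) = 97*((16 + 12 - 36 - 27) + 102) = 97*(-35 + 102) = 97*67 = 6499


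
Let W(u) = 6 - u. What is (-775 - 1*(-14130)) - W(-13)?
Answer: 13336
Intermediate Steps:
(-775 - 1*(-14130)) - W(-13) = (-775 - 1*(-14130)) - (6 - 1*(-13)) = (-775 + 14130) - (6 + 13) = 13355 - 1*19 = 13355 - 19 = 13336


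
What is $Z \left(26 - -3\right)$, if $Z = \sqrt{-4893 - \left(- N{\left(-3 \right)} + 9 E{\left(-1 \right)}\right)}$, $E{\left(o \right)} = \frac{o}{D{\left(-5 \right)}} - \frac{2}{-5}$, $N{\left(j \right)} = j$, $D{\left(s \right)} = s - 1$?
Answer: $\frac{899 i \sqrt{510}}{10} \approx 2030.2 i$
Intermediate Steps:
$D{\left(s \right)} = -1 + s$ ($D{\left(s \right)} = s - 1 = -1 + s$)
$E{\left(o \right)} = \frac{2}{5} - \frac{o}{6}$ ($E{\left(o \right)} = \frac{o}{-1 - 5} - \frac{2}{-5} = \frac{o}{-6} - - \frac{2}{5} = o \left(- \frac{1}{6}\right) + \frac{2}{5} = - \frac{o}{6} + \frac{2}{5} = \frac{2}{5} - \frac{o}{6}$)
$Z = \frac{31 i \sqrt{510}}{10}$ ($Z = \sqrt{-4893 - \left(3 + 9 \left(\frac{2}{5} - - \frac{1}{6}\right)\right)} = \sqrt{-4893 - \left(3 + 9 \left(\frac{2}{5} + \frac{1}{6}\right)\right)} = \sqrt{-4893 - \frac{81}{10}} = \sqrt{- \frac{49011}{10}} = \frac{31 i \sqrt{510}}{10} \approx 70.008 i$)
$Z \left(26 - -3\right) = \frac{31 i \sqrt{510}}{10} \left(26 - -3\right) = \frac{31 i \sqrt{510}}{10} \left(26 + 3\right) = \frac{31 i \sqrt{510}}{10} \cdot 29 = \frac{899 i \sqrt{510}}{10}$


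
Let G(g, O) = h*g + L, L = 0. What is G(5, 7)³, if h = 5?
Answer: 15625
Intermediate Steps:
G(g, O) = 5*g (G(g, O) = 5*g + 0 = 5*g)
G(5, 7)³ = (5*5)³ = 25³ = 15625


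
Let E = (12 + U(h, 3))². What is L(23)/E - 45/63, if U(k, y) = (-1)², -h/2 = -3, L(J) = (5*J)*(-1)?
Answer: -1650/1183 ≈ -1.3948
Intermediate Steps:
L(J) = -5*J
h = 6 (h = -2*(-3) = 6)
U(k, y) = 1
E = 169 (E = (12 + 1)² = 13² = 169)
L(23)/E - 45/63 = -5*23/169 - 45/63 = -115*1/169 - 45*1/63 = -115/169 - 5/7 = -1650/1183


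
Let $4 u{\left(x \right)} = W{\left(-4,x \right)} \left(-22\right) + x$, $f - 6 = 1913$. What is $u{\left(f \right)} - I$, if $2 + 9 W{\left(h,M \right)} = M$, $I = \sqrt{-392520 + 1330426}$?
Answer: $- \frac{2767}{4} - \sqrt{937906} \approx -1660.2$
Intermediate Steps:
$I = \sqrt{937906} \approx 968.46$
$W{\left(h,M \right)} = - \frac{2}{9} + \frac{M}{9}$
$f = 1919$ ($f = 6 + 1913 = 1919$)
$u{\left(x \right)} = \frac{11}{9} - \frac{13 x}{36}$ ($u{\left(x \right)} = \frac{\left(- \frac{2}{9} + \frac{x}{9}\right) \left(-22\right) + x}{4} = \frac{\left(\frac{44}{9} - \frac{22 x}{9}\right) + x}{4} = \frac{\frac{44}{9} - \frac{13 x}{9}}{4} = \frac{11}{9} - \frac{13 x}{36}$)
$u{\left(f \right)} - I = \left(\frac{11}{9} - \frac{24947}{36}\right) - \sqrt{937906} = - \frac{2767}{4} - \sqrt{937906}$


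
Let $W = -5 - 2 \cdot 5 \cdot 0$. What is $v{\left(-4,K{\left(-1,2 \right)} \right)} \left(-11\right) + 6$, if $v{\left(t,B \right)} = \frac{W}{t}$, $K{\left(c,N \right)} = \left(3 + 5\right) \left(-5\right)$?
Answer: $- \frac{31}{4} \approx -7.75$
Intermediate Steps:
$K{\left(c,N \right)} = -40$ ($K{\left(c,N \right)} = 8 \left(-5\right) = -40$)
$W = -5$ ($W = -5 - 0 = -5 + 0 = -5$)
$v{\left(t,B \right)} = - \frac{5}{t}$
$v{\left(-4,K{\left(-1,2 \right)} \right)} \left(-11\right) + 6 = - \frac{5}{-4} \left(-11\right) + 6 = \left(-5\right) \left(- \frac{1}{4}\right) \left(-11\right) + 6 = \frac{5}{4} \left(-11\right) + 6 = - \frac{55}{4} + 6 = - \frac{31}{4}$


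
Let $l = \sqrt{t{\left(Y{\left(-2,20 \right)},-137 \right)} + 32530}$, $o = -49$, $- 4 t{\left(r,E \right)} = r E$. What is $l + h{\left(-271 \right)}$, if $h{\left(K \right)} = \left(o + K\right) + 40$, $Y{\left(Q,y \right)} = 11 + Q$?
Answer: $-280 + \frac{\sqrt{131353}}{2} \approx -98.787$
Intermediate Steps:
$t{\left(r,E \right)} = - \frac{E r}{4}$ ($t{\left(r,E \right)} = - \frac{r E}{4} = - \frac{E r}{4}$)
$l = \frac{\sqrt{131353}}{2}$ ($l = \sqrt{\left(- \frac{1}{4}\right) \left(-137\right) \left(11 - 2\right) + 32530} = \sqrt{\left(- \frac{1}{4}\right) \left(-137\right) 9 + 32530} = \sqrt{\frac{1233}{4} + 32530} = \sqrt{\frac{131353}{4}} = \frac{\sqrt{131353}}{2} \approx 181.21$)
$h{\left(K \right)} = -9 + K$ ($h{\left(K \right)} = \left(-49 + K\right) + 40 = -9 + K$)
$l + h{\left(-271 \right)} = \frac{\sqrt{131353}}{2} - 280 = -280 + \frac{\sqrt{131353}}{2}$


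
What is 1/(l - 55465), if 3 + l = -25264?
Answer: -1/80732 ≈ -1.2387e-5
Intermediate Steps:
l = -25267 (l = -3 - 25264 = -25267)
1/(l - 55465) = 1/(-25267 - 55465) = 1/(-80732) = -1/80732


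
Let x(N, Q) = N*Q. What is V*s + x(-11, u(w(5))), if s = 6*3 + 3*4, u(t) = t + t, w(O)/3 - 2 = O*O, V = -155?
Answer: -6432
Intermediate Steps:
w(O) = 6 + 3*O**2 (w(O) = 6 + 3*(O*O) = 6 + 3*O**2)
u(t) = 2*t
s = 30 (s = 18 + 12 = 30)
V*s + x(-11, u(w(5))) = -155*30 - 22*(6 + 3*5**2) = -4650 - 22*(6 + 3*25) = -4650 - 22*(6 + 75) = -4650 - 22*81 = -4650 - 11*162 = -4650 - 1782 = -6432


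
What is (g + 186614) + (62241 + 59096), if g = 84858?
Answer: 392809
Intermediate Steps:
(g + 186614) + (62241 + 59096) = (84858 + 186614) + (62241 + 59096) = 271472 + 121337 = 392809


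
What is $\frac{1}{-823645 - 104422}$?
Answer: $- \frac{1}{928067} \approx -1.0775 \cdot 10^{-6}$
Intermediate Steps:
$\frac{1}{-823645 - 104422} = \frac{1}{-928067} = - \frac{1}{928067}$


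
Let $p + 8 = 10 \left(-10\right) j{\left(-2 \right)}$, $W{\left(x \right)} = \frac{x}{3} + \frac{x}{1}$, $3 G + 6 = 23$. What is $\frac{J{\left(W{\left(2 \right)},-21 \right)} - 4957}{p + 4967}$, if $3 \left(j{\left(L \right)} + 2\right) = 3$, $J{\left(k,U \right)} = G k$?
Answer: $- \frac{44477}{45531} \approx -0.97685$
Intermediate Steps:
$G = \frac{17}{3}$ ($G = -2 + \frac{1}{3} \cdot 23 = -2 + \frac{23}{3} = \frac{17}{3} \approx 5.6667$)
$W{\left(x \right)} = \frac{4 x}{3}$ ($W{\left(x \right)} = x \frac{1}{3} + x 1 = \frac{x}{3} + x = \frac{4 x}{3}$)
$J{\left(k,U \right)} = \frac{17 k}{3}$
$j{\left(L \right)} = -1$ ($j{\left(L \right)} = -2 + \frac{1}{3} \cdot 3 = -2 + 1 = -1$)
$p = 92$ ($p = -8 + 10 \left(-10\right) \left(-1\right) = -8 - -100 = -8 + 100 = 92$)
$\frac{J{\left(W{\left(2 \right)},-21 \right)} - 4957}{p + 4967} = \frac{\frac{17 \cdot \frac{4}{3} \cdot 2}{3} - 4957}{92 + 4967} = \frac{\frac{17}{3} \cdot \frac{8}{3} - 4957}{5059} = \left(\frac{136}{9} - 4957\right) \frac{1}{5059} = \left(- \frac{44477}{9}\right) \frac{1}{5059} = - \frac{44477}{45531}$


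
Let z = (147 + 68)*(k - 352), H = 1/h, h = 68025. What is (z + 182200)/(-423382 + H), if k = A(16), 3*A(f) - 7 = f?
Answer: -7358150875/28800560549 ≈ -0.25549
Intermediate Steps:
A(f) = 7/3 + f/3
k = 23/3 (k = 7/3 + (⅓)*16 = 7/3 + 16/3 = 23/3 ≈ 7.6667)
H = 1/68025 ≈ 1.4700e-5
z = -222095/3 (z = (147 + 68)*(23/3 - 352) = 215*(-1033/3) = -222095/3 ≈ -74032.)
(z + 182200)/(-423382 + H) = (-222095/3 + 182200)/(-423382 + 1/68025) = 324505/(3*(-28800560549/68025)) = (324505/3)*(-68025/28800560549) = -7358150875/28800560549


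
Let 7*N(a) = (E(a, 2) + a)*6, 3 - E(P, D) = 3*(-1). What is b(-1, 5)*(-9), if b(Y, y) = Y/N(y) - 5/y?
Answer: 219/22 ≈ 9.9545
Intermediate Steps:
E(P, D) = 6 (E(P, D) = 3 - 3*(-1) = 3 - 1*(-3) = 3 + 3 = 6)
N(a) = 36/7 + 6*a/7 (N(a) = ((6 + a)*6)/7 = (36 + 6*a)/7 = 36/7 + 6*a/7)
b(Y, y) = -5/y + Y/(36/7 + 6*y/7) (b(Y, y) = Y/(36/7 + 6*y/7) - 5/y = -5/y + Y/(36/7 + 6*y/7))
b(-1, 5)*(-9) = ((1/6)*(-180 - 30*5 + 7*(-1)*5)/(5*(6 + 5)))*(-9) = ((1/6)*(1/5)*(-180 - 150 - 35)/11)*(-9) = ((1/6)*(1/5)*(1/11)*(-365))*(-9) = -73/66*(-9) = 219/22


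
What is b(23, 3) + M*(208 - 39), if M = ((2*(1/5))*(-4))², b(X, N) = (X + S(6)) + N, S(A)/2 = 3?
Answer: 11616/25 ≈ 464.64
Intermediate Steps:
S(A) = 6 (S(A) = 2*3 = 6)
b(X, N) = 6 + N + X (b(X, N) = (X + 6) + N = (6 + X) + N = 6 + N + X)
M = 64/25 (M = ((2*(1*(⅕)))*(-4))² = ((2*(⅕))*(-4))² = ((⅖)*(-4))² = (-8/5)² = 64/25 ≈ 2.5600)
b(23, 3) + M*(208 - 39) = (6 + 3 + 23) + 64*(208 - 39)/25 = 32 + (64/25)*169 = 32 + 10816/25 = 11616/25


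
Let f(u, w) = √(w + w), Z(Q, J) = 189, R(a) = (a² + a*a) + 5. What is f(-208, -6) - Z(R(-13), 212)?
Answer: -189 + 2*I*√3 ≈ -189.0 + 3.4641*I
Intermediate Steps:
R(a) = 5 + 2*a² (R(a) = (a² + a²) + 5 = 2*a² + 5 = 5 + 2*a²)
f(u, w) = √2*√w (f(u, w) = √(2*w) = √2*√w)
f(-208, -6) - Z(R(-13), 212) = √2*√(-6) - 1*189 = √2*(I*√6) - 189 = 2*I*√3 - 189 = -189 + 2*I*√3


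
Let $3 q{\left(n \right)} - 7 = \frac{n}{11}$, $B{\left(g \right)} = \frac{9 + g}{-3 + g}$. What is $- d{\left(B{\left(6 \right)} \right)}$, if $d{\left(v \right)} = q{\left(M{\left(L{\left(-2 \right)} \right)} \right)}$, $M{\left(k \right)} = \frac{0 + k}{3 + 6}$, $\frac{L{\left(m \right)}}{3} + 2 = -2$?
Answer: $- \frac{227}{99} \approx -2.2929$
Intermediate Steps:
$L{\left(m \right)} = -12$ ($L{\left(m \right)} = -6 + 3 \left(-2\right) = -6 - 6 = -12$)
$M{\left(k \right)} = \frac{k}{9}$
$B{\left(g \right)} = \frac{9 + g}{-3 + g}$
$q{\left(n \right)} = \frac{7}{3} + \frac{n}{33}$ ($q{\left(n \right)} = \frac{7}{3} + \frac{n \frac{1}{11}}{3} = \frac{7}{3} + \frac{\frac{1}{11} n}{3} = \frac{7}{3} + \frac{n}{33}$)
$d{\left(v \right)} = \frac{227}{99}$ ($d{\left(v \right)} = \frac{7}{3} + \frac{\frac{1}{9} \left(-12\right)}{33} = \frac{7}{3} + \frac{1}{33} \left(- \frac{4}{3}\right) = \frac{7}{3} - \frac{4}{99} = \frac{227}{99}$)
$- d{\left(B{\left(6 \right)} \right)} = \left(-1\right) \frac{227}{99} = - \frac{227}{99}$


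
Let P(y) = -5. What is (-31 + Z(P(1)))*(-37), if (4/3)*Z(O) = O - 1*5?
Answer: 2849/2 ≈ 1424.5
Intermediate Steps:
Z(O) = -15/4 + 3*O/4 (Z(O) = 3*(O - 1*5)/4 = 3*(O - 5)/4 = 3*(-5 + O)/4 = -15/4 + 3*O/4)
(-31 + Z(P(1)))*(-37) = (-31 + (-15/4 + (¾)*(-5)))*(-37) = (-31 + (-15/4 - 15/4))*(-37) = (-31 - 15/2)*(-37) = -77/2*(-37) = 2849/2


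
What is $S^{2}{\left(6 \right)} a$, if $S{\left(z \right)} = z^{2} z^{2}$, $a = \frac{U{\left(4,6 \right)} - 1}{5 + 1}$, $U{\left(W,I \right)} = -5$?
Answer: $-1679616$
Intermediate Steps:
$a = -1$ ($a = \frac{-5 - 1}{5 + 1} = - \frac{6}{6} = \left(-6\right) \frac{1}{6} = -1$)
$S{\left(z \right)} = z^{4}$
$S^{2}{\left(6 \right)} a = \left(6^{4}\right)^{2} \left(-1\right) = 1296^{2} \left(-1\right) = 1679616 \left(-1\right) = -1679616$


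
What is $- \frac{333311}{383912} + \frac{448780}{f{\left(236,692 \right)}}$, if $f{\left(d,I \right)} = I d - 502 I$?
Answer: $- \frac{1537139801}{464917432} \approx -3.3063$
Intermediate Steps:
$f{\left(d,I \right)} = - 502 I + I d$
$- \frac{333311}{383912} + \frac{448780}{f{\left(236,692 \right)}} = - \frac{333311}{383912} + \frac{448780}{692 \left(-502 + 236\right)} = \left(-333311\right) \frac{1}{383912} + \frac{448780}{692 \left(-266\right)} = - \frac{333311}{383912} + \frac{448780}{-184072} = - \frac{333311}{383912} + 448780 \left(- \frac{1}{184072}\right) = - \frac{333311}{383912} - \frac{5905}{2422} = - \frac{1537139801}{464917432}$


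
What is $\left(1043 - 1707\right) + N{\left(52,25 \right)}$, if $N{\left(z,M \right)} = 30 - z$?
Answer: $-686$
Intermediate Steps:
$\left(1043 - 1707\right) + N{\left(52,25 \right)} = \left(1043 - 1707\right) + \left(30 - 52\right) = -664 + \left(30 - 52\right) = -664 - 22 = -686$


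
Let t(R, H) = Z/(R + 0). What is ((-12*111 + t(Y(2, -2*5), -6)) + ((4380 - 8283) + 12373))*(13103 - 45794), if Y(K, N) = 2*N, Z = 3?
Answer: -4666869087/20 ≈ -2.3334e+8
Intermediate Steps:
t(R, H) = 3/R (t(R, H) = 3/(R + 0) = 3/R)
((-12*111 + t(Y(2, -2*5), -6)) + ((4380 - 8283) + 12373))*(13103 - 45794) = ((-12*111 + 3/((2*(-2*5)))) + ((4380 - 8283) + 12373))*(13103 - 45794) = ((-1332 + 3/((2*(-10)))) + (-3903 + 12373))*(-32691) = ((-1332 + 3/(-20)) + 8470)*(-32691) = ((-1332 + 3*(-1/20)) + 8470)*(-32691) = ((-1332 - 3/20) + 8470)*(-32691) = (-26643/20 + 8470)*(-32691) = (142757/20)*(-32691) = -4666869087/20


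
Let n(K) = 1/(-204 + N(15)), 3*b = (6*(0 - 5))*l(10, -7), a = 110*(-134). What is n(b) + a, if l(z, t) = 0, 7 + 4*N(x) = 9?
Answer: -5999182/407 ≈ -14740.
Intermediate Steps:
N(x) = ½ (N(x) = -7/4 + (¼)*9 = -7/4 + 9/4 = ½)
a = -14740
b = 0 (b = ((6*(0 - 5))*0)/3 = ((6*(-5))*0)/3 = (-30*0)/3 = (⅓)*0 = 0)
n(K) = -2/407 (n(K) = 1/(-204 + ½) = 1/(-407/2) = -2/407)
n(b) + a = -2/407 - 14740 = -5999182/407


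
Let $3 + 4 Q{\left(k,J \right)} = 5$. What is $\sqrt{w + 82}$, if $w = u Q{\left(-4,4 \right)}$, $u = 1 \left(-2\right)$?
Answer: $9$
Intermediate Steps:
$Q{\left(k,J \right)} = \frac{1}{2}$ ($Q{\left(k,J \right)} = - \frac{3}{4} + \frac{1}{4} \cdot 5 = - \frac{3}{4} + \frac{5}{4} = \frac{1}{2}$)
$u = -2$
$w = -1$ ($w = \left(-2\right) \frac{1}{2} = -1$)
$\sqrt{w + 82} = \sqrt{-1 + 82} = \sqrt{81} = 9$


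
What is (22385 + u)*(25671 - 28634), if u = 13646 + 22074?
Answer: -172165115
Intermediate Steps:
u = 35720
(22385 + u)*(25671 - 28634) = (22385 + 35720)*(25671 - 28634) = 58105*(-2963) = -172165115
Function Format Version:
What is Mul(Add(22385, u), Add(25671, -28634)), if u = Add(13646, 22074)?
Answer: -172165115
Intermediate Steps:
u = 35720
Mul(Add(22385, u), Add(25671, -28634)) = Mul(Add(22385, 35720), Add(25671, -28634)) = Mul(58105, -2963) = -172165115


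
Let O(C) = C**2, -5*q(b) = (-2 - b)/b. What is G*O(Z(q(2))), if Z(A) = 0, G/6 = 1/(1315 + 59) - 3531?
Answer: 0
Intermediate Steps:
q(b) = -(-2 - b)/(5*b)
G = -4851593/229 (G = 6*(1/(1315 + 59) - 3531) = 6*(1/1374 - 3531) = 6*(-4851593/1374) = -4851593/229 ≈ -21186.)
G*O(Z(q(2))) = -4851593/229*0**2 = -4851593/229*0 = 0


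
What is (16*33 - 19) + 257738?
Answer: 258247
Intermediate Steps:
(16*33 - 19) + 257738 = (528 - 19) + 257738 = 509 + 257738 = 258247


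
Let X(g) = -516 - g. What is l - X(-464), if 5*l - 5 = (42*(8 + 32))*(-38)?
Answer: -12715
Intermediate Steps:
l = -12767 (l = 1 + ((42*(8 + 32))*(-38))/5 = 1 + ((42*40)*(-38))/5 = 1 + (1680*(-38))/5 = 1 + (⅕)*(-63840) = 1 - 12768 = -12767)
l - X(-464) = -12767 - (-516 - 1*(-464)) = -12767 - (-516 + 464) = -12767 - 1*(-52) = -12767 + 52 = -12715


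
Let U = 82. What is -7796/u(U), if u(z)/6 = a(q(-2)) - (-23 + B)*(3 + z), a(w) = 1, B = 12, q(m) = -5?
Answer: -1949/1404 ≈ -1.3882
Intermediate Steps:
u(z) = 204 + 66*z (u(z) = 6*(1 - (-23 + 12)*(3 + z)) = 6*(1 - (-11)*(3 + z)) = 6*(1 - (-33 - 11*z)) = 6*(1 + (33 + 11*z)) = 6*(34 + 11*z) = 204 + 66*z)
-7796/u(U) = -7796/(204 + 66*82) = -7796/(204 + 5412) = -7796/5616 = -7796*1/5616 = -1949/1404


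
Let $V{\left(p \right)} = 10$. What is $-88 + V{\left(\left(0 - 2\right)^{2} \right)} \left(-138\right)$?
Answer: $-1468$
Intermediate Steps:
$-88 + V{\left(\left(0 - 2\right)^{2} \right)} \left(-138\right) = -88 + 10 \left(-138\right) = -88 - 1380 = -1468$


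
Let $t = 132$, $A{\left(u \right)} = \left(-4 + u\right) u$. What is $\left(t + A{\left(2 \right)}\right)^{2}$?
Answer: $16384$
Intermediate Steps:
$A{\left(u \right)} = u \left(-4 + u\right)$
$\left(t + A{\left(2 \right)}\right)^{2} = \left(132 + 2 \left(-4 + 2\right)\right)^{2} = \left(132 + 2 \left(-2\right)\right)^{2} = \left(132 - 4\right)^{2} = 128^{2} = 16384$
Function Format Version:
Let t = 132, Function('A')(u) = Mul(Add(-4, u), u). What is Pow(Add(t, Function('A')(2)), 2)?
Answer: 16384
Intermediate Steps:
Function('A')(u) = Mul(u, Add(-4, u))
Pow(Add(t, Function('A')(2)), 2) = Pow(Add(132, Mul(2, Add(-4, 2))), 2) = Pow(Add(132, Mul(2, -2)), 2) = Pow(Add(132, -4), 2) = Pow(128, 2) = 16384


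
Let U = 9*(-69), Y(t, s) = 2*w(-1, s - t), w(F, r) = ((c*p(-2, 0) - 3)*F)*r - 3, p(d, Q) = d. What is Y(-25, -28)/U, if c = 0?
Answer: 8/207 ≈ 0.038647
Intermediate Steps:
w(F, r) = -3 - 3*F*r (w(F, r) = ((0*(-2) - 3)*F)*r - 3 = ((0 - 3)*F)*r - 3 = (-3*F)*r - 3 = -3*F*r - 3 = -3 - 3*F*r)
Y(t, s) = -6 - 6*t + 6*s (Y(t, s) = 2*(-3 - 3*(-1)*(s - t)) = 2*(-3 + (-3*t + 3*s)) = 2*(-3 - 3*t + 3*s) = -6 - 6*t + 6*s)
U = -621
Y(-25, -28)/U = (-6 - 6*(-25) + 6*(-28))/(-621) = (-6 + 150 - 168)*(-1/621) = -24*(-1/621) = 8/207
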